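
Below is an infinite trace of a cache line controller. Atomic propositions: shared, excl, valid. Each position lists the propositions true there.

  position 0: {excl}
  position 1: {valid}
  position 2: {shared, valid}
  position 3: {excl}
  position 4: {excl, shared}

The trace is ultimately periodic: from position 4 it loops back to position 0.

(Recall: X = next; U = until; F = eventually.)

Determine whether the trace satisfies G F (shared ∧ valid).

F (shared ∧ valid) holds at every position 0..4, and those are all positions ever visited, so G F (shared ∧ valid) holds.

Yes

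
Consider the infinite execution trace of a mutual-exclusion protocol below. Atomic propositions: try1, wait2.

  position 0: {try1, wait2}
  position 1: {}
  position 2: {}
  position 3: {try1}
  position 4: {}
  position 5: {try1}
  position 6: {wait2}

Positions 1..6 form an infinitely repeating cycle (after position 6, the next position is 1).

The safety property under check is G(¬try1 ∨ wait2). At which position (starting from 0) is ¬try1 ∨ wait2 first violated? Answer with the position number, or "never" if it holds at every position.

3

Check ¬try1 ∨ wait2 at each position in order: 0 ✓, 1 ✓, 2 ✓.
At position 3 the labels are {try1}, so ¬try1 ∨ wait2 is false there. This is the first violation.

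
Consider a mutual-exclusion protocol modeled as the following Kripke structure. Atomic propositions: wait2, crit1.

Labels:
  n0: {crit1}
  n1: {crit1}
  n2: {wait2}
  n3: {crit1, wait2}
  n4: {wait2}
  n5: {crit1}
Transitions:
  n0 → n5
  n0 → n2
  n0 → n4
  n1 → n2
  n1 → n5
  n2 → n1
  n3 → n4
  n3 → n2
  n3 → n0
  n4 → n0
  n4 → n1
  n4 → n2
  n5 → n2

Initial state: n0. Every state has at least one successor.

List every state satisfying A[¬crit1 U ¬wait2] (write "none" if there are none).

{n0, n1, n2, n4, n5}

States satisfying ¬crit1: {n2, n4}.
States satisfying ¬wait2: {n0, n1, n5}.
States satisfying A[¬crit1 U ¬wait2]: {n0, n1, n2, n4, n5}.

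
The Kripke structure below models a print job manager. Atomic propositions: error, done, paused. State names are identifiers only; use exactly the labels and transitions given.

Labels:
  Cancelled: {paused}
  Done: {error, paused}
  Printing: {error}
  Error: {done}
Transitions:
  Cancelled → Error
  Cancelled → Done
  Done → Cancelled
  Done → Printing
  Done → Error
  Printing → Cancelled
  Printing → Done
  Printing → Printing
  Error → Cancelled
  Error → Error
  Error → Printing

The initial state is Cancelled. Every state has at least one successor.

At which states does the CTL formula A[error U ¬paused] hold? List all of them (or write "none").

States satisfying error: {Done, Printing}.
States satisfying ¬paused: {Printing, Error}.
States satisfying A[error U ¬paused]: {Printing, Error}.

{Printing, Error}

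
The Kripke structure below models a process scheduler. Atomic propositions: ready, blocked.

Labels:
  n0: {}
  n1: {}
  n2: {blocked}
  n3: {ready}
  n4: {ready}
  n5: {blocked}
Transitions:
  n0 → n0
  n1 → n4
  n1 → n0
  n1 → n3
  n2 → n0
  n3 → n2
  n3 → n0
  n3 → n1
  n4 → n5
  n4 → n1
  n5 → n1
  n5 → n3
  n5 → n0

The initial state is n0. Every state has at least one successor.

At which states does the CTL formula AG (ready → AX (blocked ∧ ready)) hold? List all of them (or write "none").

{n0, n2}

States satisfying ready → AX (blocked ∧ ready): {n0, n1, n2, n5}.
States satisfying AG (ready → AX (blocked ∧ ready)): {n0, n2}.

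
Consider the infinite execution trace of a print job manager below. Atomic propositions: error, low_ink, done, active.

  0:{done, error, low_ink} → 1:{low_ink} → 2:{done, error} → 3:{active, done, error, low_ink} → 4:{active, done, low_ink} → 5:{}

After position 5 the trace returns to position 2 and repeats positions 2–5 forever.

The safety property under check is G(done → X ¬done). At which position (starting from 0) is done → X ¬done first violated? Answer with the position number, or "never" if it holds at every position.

2

Check done → X ¬done at each position in order: 0 ✓, 1 ✓.
At position 2 the labels are {done, error} and the next position 3 has {active, done, error, low_ink}, so done → X ¬done is false there. This is the first violation.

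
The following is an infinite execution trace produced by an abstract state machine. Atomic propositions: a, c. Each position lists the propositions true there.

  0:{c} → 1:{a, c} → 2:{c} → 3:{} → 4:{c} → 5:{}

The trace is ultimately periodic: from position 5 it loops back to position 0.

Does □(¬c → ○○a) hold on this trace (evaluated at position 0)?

¬c → ○○a must hold at every position from 0 onward. It fails at position 3, so □(¬c → ○○a) is false.
Positions where ¬c holds: 3, 5.
Check ○○a at each: 3→fails, 5→ok.

No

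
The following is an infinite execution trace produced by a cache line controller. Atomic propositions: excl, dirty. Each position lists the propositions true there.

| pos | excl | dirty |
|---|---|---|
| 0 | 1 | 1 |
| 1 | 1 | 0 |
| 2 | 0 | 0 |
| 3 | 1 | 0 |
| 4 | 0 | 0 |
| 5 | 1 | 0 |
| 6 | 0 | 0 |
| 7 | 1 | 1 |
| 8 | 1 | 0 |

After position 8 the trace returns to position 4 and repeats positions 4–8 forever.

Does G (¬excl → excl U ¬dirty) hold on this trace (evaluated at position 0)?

Yes

¬excl → excl U ¬dirty holds at every position 0..8, and those are all positions ever visited, so G (¬excl → excl U ¬dirty) holds.
Positions where ¬excl holds: 2, 4, 6.
Check excl U ¬dirty at each: 2→ok, 4→ok, 6→ok.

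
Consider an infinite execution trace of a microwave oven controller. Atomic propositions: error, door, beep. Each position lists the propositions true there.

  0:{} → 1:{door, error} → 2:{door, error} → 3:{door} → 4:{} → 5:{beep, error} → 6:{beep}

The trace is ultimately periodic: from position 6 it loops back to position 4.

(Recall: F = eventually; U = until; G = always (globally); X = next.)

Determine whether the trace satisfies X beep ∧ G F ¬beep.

Violated

The position after 0 is 1; beep is false there.
F ¬beep holds at every position 0..6, and those are all positions ever visited, so G F ¬beep holds.
At position 0: X beep is false; G F ¬beep is true; so X beep ∧ G F ¬beep is false.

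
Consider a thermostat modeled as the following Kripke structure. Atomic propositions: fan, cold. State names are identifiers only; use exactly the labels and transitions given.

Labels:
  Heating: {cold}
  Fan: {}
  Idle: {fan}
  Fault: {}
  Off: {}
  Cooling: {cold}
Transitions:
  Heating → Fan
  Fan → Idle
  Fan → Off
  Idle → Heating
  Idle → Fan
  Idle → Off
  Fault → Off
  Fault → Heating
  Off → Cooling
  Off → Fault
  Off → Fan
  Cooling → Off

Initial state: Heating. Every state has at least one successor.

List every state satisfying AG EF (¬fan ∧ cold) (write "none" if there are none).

States satisfying EF (¬fan ∧ cold): {Heating, Fan, Idle, Fault, Off, Cooling}.
States satisfying AG EF (¬fan ∧ cold): {Heating, Fan, Idle, Fault, Off, Cooling}.

{Heating, Fan, Idle, Fault, Off, Cooling}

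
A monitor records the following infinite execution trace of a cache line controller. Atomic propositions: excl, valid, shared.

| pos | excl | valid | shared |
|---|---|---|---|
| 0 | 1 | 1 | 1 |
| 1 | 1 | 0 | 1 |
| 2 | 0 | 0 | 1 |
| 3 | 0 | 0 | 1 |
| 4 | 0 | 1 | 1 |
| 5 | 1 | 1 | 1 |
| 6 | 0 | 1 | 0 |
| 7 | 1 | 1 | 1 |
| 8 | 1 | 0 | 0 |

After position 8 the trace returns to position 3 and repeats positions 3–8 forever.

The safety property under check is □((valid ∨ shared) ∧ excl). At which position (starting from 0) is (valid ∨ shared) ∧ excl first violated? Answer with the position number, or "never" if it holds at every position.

2

Check (valid ∨ shared) ∧ excl at each position in order: 0 ✓, 1 ✓.
At position 2 the labels are {shared}, so (valid ∨ shared) ∧ excl is false there. This is the first violation.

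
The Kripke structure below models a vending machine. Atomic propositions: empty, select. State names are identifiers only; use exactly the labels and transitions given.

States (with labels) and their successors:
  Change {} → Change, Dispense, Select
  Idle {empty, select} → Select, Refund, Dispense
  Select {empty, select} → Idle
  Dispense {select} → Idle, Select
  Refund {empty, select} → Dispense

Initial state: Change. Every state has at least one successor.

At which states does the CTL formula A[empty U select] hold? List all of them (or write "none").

{Idle, Select, Dispense, Refund}

States satisfying empty: {Idle, Select, Refund}.
States satisfying select: {Idle, Select, Dispense, Refund}.
States satisfying A[empty U select]: {Idle, Select, Dispense, Refund}.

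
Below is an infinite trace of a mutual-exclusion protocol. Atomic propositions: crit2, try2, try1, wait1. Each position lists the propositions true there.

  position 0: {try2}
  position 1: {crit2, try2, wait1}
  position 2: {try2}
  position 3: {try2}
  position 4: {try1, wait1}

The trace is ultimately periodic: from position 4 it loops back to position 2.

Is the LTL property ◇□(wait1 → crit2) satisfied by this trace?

Violated

□(wait1 → crit2) is false at every position 0..4, so it never becomes true and ◇□(wait1 → crit2) fails.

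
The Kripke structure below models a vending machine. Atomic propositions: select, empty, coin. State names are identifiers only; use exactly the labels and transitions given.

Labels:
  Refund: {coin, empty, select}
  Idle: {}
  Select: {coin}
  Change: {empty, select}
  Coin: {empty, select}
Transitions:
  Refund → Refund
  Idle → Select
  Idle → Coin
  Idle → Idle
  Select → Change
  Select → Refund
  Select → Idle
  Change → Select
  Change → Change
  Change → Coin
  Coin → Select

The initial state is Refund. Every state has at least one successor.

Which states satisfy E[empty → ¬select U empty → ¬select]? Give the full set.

{Idle, Select}

States satisfying empty → ¬select: {Idle, Select}.
States satisfying E[empty → ¬select U empty → ¬select]: {Idle, Select}.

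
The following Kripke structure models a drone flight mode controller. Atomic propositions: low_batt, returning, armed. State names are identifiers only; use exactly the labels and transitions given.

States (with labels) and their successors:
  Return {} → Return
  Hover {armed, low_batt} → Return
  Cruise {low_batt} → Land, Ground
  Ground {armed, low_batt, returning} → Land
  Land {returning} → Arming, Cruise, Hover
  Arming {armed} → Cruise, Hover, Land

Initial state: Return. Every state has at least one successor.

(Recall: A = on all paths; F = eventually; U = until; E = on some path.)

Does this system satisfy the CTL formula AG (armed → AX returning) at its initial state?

Satisfied

States satisfying armed → AX returning: {Return, Cruise, Ground, Land}.
States satisfying AG (armed → AX returning): {Return}.
Every state reachable from Return satisfies armed → AX returning.
Return ∈ Sat(AG (armed → AX returning)).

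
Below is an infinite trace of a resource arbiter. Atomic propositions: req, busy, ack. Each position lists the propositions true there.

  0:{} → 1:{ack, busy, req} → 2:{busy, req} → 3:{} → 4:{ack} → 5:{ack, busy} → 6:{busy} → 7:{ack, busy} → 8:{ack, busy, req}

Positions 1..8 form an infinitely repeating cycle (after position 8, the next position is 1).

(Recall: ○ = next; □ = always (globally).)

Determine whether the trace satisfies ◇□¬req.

Violated

□¬req is false at every position 0..8, so it never becomes true and ◇□¬req fails.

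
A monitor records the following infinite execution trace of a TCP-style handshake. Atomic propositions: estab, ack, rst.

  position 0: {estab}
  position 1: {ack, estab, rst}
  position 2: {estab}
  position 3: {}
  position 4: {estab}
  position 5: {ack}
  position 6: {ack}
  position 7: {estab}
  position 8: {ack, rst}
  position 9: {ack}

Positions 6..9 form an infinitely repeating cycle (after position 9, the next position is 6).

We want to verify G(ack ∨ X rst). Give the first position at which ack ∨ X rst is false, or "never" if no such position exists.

2

Check ack ∨ X rst at each position in order: 0 ✓, 1 ✓.
At position 2 the labels are {estab} and the next position 3 has {}, so ack ∨ X rst is false there. This is the first violation.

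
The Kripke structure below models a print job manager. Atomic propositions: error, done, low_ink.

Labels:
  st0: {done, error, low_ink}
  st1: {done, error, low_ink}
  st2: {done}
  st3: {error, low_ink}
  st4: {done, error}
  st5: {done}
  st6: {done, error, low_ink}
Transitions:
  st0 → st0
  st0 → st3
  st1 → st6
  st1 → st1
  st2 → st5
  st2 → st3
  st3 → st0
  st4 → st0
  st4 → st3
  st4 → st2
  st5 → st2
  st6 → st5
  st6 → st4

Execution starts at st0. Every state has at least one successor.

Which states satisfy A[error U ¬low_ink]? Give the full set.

{st2, st4, st5, st6}

States satisfying error: {st0, st1, st3, st4, st6}.
States satisfying ¬low_ink: {st2, st4, st5}.
States satisfying A[error U ¬low_ink]: {st2, st4, st5, st6}.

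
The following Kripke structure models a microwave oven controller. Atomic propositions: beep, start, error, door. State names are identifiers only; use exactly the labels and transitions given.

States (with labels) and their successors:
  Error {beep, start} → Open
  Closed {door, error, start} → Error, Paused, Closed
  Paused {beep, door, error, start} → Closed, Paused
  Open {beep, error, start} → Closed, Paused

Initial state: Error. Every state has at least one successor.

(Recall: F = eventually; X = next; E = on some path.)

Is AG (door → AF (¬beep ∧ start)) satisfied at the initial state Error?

Violated

States satisfying door → AF (¬beep ∧ start): {Error, Closed, Open}.
States satisfying AG (door → AF (¬beep ∧ start)): ∅.
Paused is reachable from Error and violates door → AF (¬beep ∧ start), so AG fails at Error.
Error ∉ Sat(AG (door → AF (¬beep ∧ start))).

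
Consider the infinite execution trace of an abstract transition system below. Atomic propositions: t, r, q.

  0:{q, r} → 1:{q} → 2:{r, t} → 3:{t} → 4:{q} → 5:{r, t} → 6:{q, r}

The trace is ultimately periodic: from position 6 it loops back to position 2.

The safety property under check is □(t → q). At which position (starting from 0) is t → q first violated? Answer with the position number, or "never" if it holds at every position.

Check t → q at each position in order: 0 ✓, 1 ✓.
At position 2 the labels are {r, t}, so t → q is false there. This is the first violation.

2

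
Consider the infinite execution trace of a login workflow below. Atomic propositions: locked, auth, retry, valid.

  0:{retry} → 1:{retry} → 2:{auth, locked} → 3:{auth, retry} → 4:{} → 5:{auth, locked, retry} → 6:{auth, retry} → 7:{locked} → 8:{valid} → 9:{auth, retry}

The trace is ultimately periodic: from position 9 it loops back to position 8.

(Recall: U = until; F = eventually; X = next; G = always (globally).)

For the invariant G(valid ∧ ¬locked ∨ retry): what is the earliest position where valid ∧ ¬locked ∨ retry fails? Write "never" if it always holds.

Check valid ∧ ¬locked ∨ retry at each position in order: 0 ✓, 1 ✓.
At position 2 the labels are {auth, locked}, so valid ∧ ¬locked ∨ retry is false there. This is the first violation.

2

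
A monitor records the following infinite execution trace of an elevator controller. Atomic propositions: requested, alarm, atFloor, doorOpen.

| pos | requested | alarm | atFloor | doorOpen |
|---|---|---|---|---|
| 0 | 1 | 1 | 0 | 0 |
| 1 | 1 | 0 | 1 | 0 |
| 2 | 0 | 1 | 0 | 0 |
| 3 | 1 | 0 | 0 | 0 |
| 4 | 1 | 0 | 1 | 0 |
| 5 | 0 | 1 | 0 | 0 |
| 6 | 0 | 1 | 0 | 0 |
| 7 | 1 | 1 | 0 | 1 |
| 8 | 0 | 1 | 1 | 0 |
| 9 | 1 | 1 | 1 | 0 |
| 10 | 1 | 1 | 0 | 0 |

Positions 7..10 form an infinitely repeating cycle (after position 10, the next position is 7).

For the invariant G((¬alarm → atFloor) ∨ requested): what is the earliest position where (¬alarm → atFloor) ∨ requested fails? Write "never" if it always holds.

(¬alarm → atFloor) ∨ requested holds at every position 0..10, and those are all the positions the trace ever visits, so the invariant G((¬alarm → atFloor) ∨ requested) is never violated.

never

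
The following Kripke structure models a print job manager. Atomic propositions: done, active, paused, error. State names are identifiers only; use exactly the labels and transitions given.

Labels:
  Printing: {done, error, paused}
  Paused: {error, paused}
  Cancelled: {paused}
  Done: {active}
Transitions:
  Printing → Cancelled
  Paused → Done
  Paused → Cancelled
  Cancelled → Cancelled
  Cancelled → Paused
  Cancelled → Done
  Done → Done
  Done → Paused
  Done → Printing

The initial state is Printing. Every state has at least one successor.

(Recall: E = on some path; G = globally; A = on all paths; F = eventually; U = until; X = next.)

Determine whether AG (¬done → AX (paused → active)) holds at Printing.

Violated

States satisfying ¬done → AX (paused → active): {Printing}.
States satisfying AG (¬done → AX (paused → active)): ∅.
Cancelled is reachable from Printing and violates ¬done → AX (paused → active), so AG fails at Printing.
Printing ∉ Sat(AG (¬done → AX (paused → active))).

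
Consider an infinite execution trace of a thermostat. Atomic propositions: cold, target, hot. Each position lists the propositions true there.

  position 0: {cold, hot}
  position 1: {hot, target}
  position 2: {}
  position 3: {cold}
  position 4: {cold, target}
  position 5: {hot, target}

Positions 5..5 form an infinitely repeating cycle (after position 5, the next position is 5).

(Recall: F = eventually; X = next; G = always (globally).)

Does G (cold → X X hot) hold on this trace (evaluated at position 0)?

Violated

cold → X X hot must hold at every position from 0 onward. It fails at position 0, so G (cold → X X hot) is false.
Positions where cold holds: 0, 3, 4.
Check X X hot at each: 0→fails, 3→ok, 4→ok.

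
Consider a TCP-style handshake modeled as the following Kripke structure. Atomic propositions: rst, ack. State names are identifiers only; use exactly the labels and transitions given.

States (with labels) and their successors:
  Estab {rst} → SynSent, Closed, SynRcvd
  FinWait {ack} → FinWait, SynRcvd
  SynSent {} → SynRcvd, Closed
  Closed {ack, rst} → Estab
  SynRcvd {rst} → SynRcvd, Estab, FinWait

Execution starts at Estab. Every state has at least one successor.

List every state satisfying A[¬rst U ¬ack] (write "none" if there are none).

{Estab, SynSent, SynRcvd}

States satisfying ¬rst: {FinWait, SynSent}.
States satisfying ¬ack: {Estab, SynSent, SynRcvd}.
States satisfying A[¬rst U ¬ack]: {Estab, SynSent, SynRcvd}.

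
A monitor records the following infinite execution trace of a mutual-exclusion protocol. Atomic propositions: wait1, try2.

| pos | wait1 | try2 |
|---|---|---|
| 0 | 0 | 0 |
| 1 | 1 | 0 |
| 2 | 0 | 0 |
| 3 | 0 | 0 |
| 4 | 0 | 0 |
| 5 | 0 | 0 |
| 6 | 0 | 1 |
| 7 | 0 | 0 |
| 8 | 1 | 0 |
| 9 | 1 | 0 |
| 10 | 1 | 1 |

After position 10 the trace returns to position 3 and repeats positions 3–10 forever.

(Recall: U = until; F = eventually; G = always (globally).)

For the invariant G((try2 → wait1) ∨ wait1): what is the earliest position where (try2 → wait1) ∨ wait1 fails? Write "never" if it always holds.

Check (try2 → wait1) ∨ wait1 at each position in order: 0 ✓, 1 ✓, 2 ✓, 3 ✓, 4 ✓, 5 ✓.
At position 6 the labels are {try2}, so (try2 → wait1) ∨ wait1 is false there. This is the first violation.

6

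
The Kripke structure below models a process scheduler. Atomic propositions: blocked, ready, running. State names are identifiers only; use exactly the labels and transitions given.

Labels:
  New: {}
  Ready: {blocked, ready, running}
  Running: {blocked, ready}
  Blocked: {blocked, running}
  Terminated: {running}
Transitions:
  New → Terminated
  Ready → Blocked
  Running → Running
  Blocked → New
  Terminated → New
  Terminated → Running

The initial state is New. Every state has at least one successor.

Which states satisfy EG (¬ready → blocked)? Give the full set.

{Running}

States satisfying ¬ready → blocked: {Ready, Running, Blocked}.
States satisfying EG (¬ready → blocked): {Running}.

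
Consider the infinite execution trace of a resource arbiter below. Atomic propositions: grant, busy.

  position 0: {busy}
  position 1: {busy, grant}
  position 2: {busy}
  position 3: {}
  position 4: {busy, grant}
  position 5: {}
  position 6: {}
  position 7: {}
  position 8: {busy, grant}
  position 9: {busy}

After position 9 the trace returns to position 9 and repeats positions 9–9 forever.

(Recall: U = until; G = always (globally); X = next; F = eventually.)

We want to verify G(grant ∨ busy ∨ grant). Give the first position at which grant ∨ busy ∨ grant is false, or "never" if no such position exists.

3

Check grant ∨ busy ∨ grant at each position in order: 0 ✓, 1 ✓, 2 ✓.
At position 3 the labels are {}, so grant ∨ busy ∨ grant is false there. This is the first violation.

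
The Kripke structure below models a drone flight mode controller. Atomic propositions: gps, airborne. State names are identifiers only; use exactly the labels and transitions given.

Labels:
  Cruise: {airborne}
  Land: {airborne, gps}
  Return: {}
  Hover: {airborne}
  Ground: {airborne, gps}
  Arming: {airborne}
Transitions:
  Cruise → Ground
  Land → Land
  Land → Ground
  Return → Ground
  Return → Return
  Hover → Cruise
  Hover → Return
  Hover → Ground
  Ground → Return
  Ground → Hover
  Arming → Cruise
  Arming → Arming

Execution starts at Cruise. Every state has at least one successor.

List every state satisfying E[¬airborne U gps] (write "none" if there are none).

States satisfying ¬airborne: {Return}.
States satisfying gps: {Land, Ground}.
States satisfying E[¬airborne U gps]: {Land, Return, Ground}.

{Land, Return, Ground}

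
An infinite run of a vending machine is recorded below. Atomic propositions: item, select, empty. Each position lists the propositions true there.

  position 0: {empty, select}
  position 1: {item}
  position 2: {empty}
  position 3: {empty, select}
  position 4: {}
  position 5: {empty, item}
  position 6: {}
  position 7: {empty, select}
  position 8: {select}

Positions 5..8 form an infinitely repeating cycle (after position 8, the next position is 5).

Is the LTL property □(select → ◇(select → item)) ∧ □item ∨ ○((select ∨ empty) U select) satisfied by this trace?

The position after 0 is 1; (select ∨ empty) U select is false there.
At position 0: □(select → ◇(select → item)) ∧ □item is false; ○((select ∨ empty) U select) is false; so □(select → ◇(select → item)) ∧ □item ∨ ○((select ∨ empty) U select) is false.

Does not hold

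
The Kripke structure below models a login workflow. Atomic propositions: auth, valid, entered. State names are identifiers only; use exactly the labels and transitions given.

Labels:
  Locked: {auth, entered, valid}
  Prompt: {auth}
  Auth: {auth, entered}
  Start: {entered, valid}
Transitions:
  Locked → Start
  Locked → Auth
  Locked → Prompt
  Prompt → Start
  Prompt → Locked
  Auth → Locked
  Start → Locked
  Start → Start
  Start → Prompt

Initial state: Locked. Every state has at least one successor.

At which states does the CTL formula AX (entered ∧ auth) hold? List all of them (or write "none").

{Auth}

States satisfying entered ∧ auth: {Locked, Auth}.
States satisfying AX (entered ∧ auth): {Auth}.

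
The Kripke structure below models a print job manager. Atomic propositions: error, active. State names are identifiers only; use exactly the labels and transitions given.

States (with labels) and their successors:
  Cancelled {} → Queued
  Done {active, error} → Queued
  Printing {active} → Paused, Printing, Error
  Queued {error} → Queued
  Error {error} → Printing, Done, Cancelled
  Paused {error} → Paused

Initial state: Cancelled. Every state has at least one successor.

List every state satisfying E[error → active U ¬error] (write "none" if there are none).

States satisfying error → active: {Cancelled, Done, Printing}.
States satisfying ¬error: {Cancelled, Printing}.
States satisfying E[error → active U ¬error]: {Cancelled, Printing}.

{Cancelled, Printing}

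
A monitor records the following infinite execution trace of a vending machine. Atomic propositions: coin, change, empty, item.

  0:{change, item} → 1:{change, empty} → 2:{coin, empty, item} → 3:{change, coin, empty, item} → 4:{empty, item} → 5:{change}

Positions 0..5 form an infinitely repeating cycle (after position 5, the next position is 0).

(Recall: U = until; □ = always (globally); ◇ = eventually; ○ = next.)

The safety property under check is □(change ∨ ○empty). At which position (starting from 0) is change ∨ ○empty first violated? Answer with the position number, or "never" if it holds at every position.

4

Check change ∨ ○empty at each position in order: 0 ✓, 1 ✓, 2 ✓, 3 ✓.
At position 4 the labels are {empty, item} and the next position 5 has {change}, so change ∨ ○empty is false there. This is the first violation.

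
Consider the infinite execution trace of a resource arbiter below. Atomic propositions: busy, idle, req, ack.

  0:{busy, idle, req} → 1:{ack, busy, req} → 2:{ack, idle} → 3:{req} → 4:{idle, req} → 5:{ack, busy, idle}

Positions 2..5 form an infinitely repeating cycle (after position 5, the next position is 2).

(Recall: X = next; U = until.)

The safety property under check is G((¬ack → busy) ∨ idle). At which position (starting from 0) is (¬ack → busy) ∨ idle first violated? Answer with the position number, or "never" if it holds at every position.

3

Check (¬ack → busy) ∨ idle at each position in order: 0 ✓, 1 ✓, 2 ✓.
At position 3 the labels are {req}, so (¬ack → busy) ∨ idle is false there. This is the first violation.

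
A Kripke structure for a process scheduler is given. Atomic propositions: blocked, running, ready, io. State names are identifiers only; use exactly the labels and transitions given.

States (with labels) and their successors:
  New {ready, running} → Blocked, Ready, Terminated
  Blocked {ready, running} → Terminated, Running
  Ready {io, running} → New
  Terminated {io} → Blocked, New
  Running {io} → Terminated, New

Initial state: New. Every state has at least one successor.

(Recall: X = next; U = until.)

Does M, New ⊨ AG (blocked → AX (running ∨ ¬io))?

Yes

States satisfying blocked → AX (running ∨ ¬io): {New, Blocked, Ready, Terminated, Running}.
States satisfying AG (blocked → AX (running ∨ ¬io)): {New, Blocked, Ready, Terminated, Running}.
Every state reachable from New satisfies blocked → AX (running ∨ ¬io).
New ∈ Sat(AG (blocked → AX (running ∨ ¬io))).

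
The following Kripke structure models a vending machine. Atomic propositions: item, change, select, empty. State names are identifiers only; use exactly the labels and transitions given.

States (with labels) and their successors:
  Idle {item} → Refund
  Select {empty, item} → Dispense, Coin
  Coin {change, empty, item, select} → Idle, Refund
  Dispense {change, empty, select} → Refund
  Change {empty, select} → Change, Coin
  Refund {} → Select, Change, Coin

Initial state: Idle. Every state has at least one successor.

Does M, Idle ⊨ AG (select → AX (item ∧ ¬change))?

States satisfying select → AX (item ∧ ¬change): {Idle, Select, Refund}.
States satisfying AG (select → AX (item ∧ ¬change)): ∅.
Change is reachable from Idle and violates select → AX (item ∧ ¬change), so AG fails at Idle.
Idle ∉ Sat(AG (select → AX (item ∧ ¬change))).

Violated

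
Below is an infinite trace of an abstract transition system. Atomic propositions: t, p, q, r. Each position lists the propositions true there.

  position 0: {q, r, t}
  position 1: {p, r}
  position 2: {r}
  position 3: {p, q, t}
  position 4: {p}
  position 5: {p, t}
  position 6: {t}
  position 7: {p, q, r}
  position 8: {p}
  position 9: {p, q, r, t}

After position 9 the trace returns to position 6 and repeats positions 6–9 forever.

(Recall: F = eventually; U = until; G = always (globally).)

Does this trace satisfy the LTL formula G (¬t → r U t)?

No

¬t → r U t must hold at every position from 0 onward. It fails at position 4, so G (¬t → r U t) is false.
Positions where ¬t holds: 1, 2, 4, 7, 8.
Check r U t at each: 1→ok, 2→ok, 4→fails, 7→fails, 8→fails.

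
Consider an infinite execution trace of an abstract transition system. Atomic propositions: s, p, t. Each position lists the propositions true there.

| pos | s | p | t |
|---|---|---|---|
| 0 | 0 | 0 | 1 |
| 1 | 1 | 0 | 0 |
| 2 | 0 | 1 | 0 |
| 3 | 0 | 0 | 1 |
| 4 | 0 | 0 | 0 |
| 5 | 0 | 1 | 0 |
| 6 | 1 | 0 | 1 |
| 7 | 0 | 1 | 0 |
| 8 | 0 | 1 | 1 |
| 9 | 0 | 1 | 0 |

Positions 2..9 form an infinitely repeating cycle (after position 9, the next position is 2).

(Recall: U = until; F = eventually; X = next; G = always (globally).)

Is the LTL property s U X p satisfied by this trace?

Walking from position 0: at position 0, X p has not yet held and s fails, so s U X p is false.

Violated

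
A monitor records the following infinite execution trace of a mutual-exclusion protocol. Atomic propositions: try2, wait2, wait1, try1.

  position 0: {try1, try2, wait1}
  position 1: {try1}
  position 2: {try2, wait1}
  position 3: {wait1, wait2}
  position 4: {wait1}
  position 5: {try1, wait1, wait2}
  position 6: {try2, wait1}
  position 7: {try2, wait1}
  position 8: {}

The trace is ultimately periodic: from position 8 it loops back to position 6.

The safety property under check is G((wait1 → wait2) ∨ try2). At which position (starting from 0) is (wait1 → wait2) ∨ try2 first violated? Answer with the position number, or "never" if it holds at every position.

Check (wait1 → wait2) ∨ try2 at each position in order: 0 ✓, 1 ✓, 2 ✓, 3 ✓.
At position 4 the labels are {wait1}, so (wait1 → wait2) ∨ try2 is false there. This is the first violation.

4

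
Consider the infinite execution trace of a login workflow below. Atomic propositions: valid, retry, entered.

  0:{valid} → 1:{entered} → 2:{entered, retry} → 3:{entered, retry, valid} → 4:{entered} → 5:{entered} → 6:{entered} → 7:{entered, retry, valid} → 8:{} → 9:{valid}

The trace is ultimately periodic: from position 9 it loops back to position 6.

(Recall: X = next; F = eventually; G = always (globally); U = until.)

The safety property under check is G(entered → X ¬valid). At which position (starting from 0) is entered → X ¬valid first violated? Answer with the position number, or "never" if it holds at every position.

Check entered → X ¬valid at each position in order: 0 ✓, 1 ✓.
At position 2 the labels are {entered, retry} and the next position 3 has {entered, retry, valid}, so entered → X ¬valid is false there. This is the first violation.

2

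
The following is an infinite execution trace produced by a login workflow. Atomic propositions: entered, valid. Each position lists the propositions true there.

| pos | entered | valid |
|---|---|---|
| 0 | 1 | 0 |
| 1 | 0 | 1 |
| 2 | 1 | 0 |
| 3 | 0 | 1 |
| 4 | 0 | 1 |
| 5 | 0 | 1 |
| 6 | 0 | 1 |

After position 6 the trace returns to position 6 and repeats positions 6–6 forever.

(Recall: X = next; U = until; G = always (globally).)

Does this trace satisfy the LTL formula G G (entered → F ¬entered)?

G (entered → F ¬entered) holds at every position 0..6, and those are all positions ever visited, so G G (entered → F ¬entered) holds.

Satisfied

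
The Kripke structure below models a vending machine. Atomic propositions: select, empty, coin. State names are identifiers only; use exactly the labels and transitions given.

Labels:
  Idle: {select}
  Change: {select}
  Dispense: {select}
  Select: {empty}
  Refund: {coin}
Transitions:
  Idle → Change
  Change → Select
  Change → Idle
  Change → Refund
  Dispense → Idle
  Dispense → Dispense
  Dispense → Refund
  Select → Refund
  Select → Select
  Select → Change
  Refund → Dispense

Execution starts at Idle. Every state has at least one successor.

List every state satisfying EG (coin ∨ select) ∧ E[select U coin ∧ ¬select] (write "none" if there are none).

{Idle, Change, Dispense, Refund}

States satisfying coin ∨ select: {Idle, Change, Dispense, Refund}.
States satisfying EG (coin ∨ select): {Idle, Change, Dispense, Refund}.
States satisfying select: {Idle, Change, Dispense}.
States satisfying coin ∧ ¬select: {Refund}.
States satisfying E[select U coin ∧ ¬select]: {Idle, Change, Dispense, Refund}.
States satisfying EG (coin ∨ select) ∧ E[select U coin ∧ ¬select]: {Idle, Change, Dispense, Refund}.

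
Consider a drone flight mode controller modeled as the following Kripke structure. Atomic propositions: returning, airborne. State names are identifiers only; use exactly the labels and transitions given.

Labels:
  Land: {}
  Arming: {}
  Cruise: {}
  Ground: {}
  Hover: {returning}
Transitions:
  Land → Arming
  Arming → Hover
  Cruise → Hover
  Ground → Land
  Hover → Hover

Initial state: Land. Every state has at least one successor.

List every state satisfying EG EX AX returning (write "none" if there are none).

States satisfying EX AX returning: {Land, Arming, Cruise, Hover}.
States satisfying EG EX AX returning: {Land, Arming, Cruise, Hover}.

{Land, Arming, Cruise, Hover}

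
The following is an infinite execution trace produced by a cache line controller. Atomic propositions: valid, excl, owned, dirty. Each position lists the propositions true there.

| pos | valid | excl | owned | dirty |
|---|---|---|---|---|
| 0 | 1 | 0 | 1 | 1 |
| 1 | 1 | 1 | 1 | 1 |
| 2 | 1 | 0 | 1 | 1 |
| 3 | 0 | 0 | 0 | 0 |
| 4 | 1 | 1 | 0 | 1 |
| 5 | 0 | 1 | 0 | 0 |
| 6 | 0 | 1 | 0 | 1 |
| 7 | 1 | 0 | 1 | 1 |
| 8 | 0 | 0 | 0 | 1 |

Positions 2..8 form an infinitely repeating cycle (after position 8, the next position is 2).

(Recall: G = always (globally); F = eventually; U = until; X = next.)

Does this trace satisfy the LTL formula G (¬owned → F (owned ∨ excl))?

¬owned → F (owned ∨ excl) holds at every position 0..8, and those are all positions ever visited, so G (¬owned → F (owned ∨ excl)) holds.
Positions where ¬owned holds: 3, 4, 5, 6, 8.
Check F (owned ∨ excl) at each: 3→ok, 4→ok, 5→ok, 6→ok, 8→ok.

Yes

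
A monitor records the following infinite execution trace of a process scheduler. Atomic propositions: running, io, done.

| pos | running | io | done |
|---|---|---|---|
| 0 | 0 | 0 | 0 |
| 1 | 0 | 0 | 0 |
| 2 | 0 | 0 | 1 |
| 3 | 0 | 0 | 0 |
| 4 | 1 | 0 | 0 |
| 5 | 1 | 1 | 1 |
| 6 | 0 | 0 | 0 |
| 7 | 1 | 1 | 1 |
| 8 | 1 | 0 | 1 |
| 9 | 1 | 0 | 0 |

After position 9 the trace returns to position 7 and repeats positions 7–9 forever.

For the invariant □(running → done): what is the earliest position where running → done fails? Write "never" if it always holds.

4

Check running → done at each position in order: 0 ✓, 1 ✓, 2 ✓, 3 ✓.
At position 4 the labels are {running}, so running → done is false there. This is the first violation.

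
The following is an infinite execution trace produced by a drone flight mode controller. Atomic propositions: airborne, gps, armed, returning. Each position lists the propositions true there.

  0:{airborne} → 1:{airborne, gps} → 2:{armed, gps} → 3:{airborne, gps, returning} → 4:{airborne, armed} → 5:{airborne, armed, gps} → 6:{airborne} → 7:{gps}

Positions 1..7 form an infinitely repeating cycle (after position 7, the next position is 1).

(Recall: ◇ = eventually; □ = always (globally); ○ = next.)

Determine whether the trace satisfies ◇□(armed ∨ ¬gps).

□(armed ∨ ¬gps) is false at every position 0..7, so it never becomes true and ◇□(armed ∨ ¬gps) fails.

Violated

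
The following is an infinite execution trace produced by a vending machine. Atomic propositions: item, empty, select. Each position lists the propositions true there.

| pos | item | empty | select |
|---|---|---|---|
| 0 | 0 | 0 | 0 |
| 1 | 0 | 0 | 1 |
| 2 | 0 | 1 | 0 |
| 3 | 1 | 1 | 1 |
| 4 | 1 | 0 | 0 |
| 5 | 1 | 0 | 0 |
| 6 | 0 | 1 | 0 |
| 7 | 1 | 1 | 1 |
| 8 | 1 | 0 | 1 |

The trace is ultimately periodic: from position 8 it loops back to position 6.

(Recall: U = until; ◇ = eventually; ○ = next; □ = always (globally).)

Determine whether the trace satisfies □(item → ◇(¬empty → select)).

item → ◇(¬empty → select) holds at every position 0..8, and those are all positions ever visited, so □(item → ◇(¬empty → select)) holds.
Positions where item holds: 3, 4, 5, 7, 8.
Check ◇(¬empty → select) at each: 3→ok, 4→ok, 5→ok, 7→ok, 8→ok.

Satisfied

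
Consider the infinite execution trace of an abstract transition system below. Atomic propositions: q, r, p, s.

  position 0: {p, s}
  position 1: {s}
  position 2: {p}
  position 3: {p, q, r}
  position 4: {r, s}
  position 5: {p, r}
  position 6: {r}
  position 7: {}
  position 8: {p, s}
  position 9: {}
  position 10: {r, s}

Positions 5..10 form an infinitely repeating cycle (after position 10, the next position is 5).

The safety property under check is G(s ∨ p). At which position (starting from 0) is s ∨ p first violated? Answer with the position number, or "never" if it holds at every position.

6

Check s ∨ p at each position in order: 0 ✓, 1 ✓, 2 ✓, 3 ✓, 4 ✓, 5 ✓.
At position 6 the labels are {r}, so s ∨ p is false there. This is the first violation.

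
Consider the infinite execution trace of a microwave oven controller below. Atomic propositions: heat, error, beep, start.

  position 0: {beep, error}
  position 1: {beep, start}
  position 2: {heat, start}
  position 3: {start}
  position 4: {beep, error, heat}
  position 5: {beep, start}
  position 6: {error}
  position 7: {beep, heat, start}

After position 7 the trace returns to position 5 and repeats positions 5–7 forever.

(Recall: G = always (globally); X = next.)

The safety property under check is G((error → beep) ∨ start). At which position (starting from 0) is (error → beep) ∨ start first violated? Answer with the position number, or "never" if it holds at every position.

6

Check (error → beep) ∨ start at each position in order: 0 ✓, 1 ✓, 2 ✓, 3 ✓, 4 ✓, 5 ✓.
At position 6 the labels are {error}, so (error → beep) ∨ start is false there. This is the first violation.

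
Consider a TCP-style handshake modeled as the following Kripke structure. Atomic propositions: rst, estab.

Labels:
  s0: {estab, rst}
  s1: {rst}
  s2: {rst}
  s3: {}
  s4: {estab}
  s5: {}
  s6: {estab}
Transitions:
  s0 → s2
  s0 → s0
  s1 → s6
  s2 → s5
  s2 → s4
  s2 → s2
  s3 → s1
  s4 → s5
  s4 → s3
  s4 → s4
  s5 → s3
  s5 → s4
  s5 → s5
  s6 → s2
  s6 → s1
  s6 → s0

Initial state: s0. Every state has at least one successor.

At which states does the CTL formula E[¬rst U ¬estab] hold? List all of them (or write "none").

{s1, s2, s3, s4, s5, s6}

States satisfying ¬rst: {s3, s4, s5, s6}.
States satisfying ¬estab: {s1, s2, s3, s5}.
States satisfying E[¬rst U ¬estab]: {s1, s2, s3, s4, s5, s6}.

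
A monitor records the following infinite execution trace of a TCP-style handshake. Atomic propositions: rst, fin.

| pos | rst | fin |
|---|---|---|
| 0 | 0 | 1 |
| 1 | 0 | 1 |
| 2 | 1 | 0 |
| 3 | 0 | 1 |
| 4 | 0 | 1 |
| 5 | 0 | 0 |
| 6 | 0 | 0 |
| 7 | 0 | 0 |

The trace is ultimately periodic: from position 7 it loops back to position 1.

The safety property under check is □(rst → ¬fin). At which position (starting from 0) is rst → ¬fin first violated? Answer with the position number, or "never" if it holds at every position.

never

rst → ¬fin holds at every position 0..7, and those are all the positions the trace ever visits, so the invariant □(rst → ¬fin) is never violated.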